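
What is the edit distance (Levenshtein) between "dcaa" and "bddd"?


Computing edit distance: "dcaa" -> "bddd"
DP table:
           b    d    d    d
      0    1    2    3    4
  d   1    1    1    2    3
  c   2    2    2    2    3
  a   3    3    3    3    3
  a   4    4    4    4    4
Edit distance = dp[4][4] = 4

4


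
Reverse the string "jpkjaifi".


Input: jpkjaifi
Reading characters right to left:
  Position 7: 'i'
  Position 6: 'f'
  Position 5: 'i'
  Position 4: 'a'
  Position 3: 'j'
  Position 2: 'k'
  Position 1: 'p'
  Position 0: 'j'
Reversed: ifiajkpj

ifiajkpj


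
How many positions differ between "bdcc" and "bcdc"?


Comparing "bdcc" and "bcdc" position by position:
  Position 0: 'b' vs 'b' => same
  Position 1: 'd' vs 'c' => DIFFER
  Position 2: 'c' vs 'd' => DIFFER
  Position 3: 'c' vs 'c' => same
Positions that differ: 2

2


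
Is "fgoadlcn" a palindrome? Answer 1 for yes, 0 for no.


Input: fgoadlcn
Reversed: ncldaogf
  Compare pos 0 ('f') with pos 7 ('n'): MISMATCH
  Compare pos 1 ('g') with pos 6 ('c'): MISMATCH
  Compare pos 2 ('o') with pos 5 ('l'): MISMATCH
  Compare pos 3 ('a') with pos 4 ('d'): MISMATCH
Result: not a palindrome

0


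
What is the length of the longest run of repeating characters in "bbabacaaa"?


Input: "bbabacaaa"
Scanning for longest run:
  Position 1 ('b'): continues run of 'b', length=2
  Position 2 ('a'): new char, reset run to 1
  Position 3 ('b'): new char, reset run to 1
  Position 4 ('a'): new char, reset run to 1
  Position 5 ('c'): new char, reset run to 1
  Position 6 ('a'): new char, reset run to 1
  Position 7 ('a'): continues run of 'a', length=2
  Position 8 ('a'): continues run of 'a', length=3
Longest run: 'a' with length 3

3


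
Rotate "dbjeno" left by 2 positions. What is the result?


Input: "dbjeno", rotate left by 2
First 2 characters: "db"
Remaining characters: "jeno"
Concatenate remaining + first: "jeno" + "db" = "jenodb"

jenodb


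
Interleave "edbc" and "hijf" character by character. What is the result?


Interleaving "edbc" and "hijf":
  Position 0: 'e' from first, 'h' from second => "eh"
  Position 1: 'd' from first, 'i' from second => "di"
  Position 2: 'b' from first, 'j' from second => "bj"
  Position 3: 'c' from first, 'f' from second => "cf"
Result: ehdibjcf

ehdibjcf


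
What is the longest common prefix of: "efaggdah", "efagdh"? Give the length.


Words: efaggdah, efagdh
  Position 0: all 'e' => match
  Position 1: all 'f' => match
  Position 2: all 'a' => match
  Position 3: all 'g' => match
  Position 4: ('g', 'd') => mismatch, stop
LCP = "efag" (length 4)

4


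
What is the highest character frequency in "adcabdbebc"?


Input: adcabdbebc
Character counts:
  'a': 2
  'b': 3
  'c': 2
  'd': 2
  'e': 1
Maximum frequency: 3

3


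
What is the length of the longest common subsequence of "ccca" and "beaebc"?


LCS of "ccca" and "beaebc"
DP table:
           b    e    a    e    b    c
      0    0    0    0    0    0    0
  c   0    0    0    0    0    0    1
  c   0    0    0    0    0    0    1
  c   0    0    0    0    0    0    1
  a   0    0    0    1    1    1    1
LCS length = dp[4][6] = 1

1


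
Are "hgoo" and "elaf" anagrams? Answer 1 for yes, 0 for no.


Strings: "hgoo", "elaf"
Sorted first:  ghoo
Sorted second: aefl
Differ at position 0: 'g' vs 'a' => not anagrams

0


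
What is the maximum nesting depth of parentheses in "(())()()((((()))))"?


Input: "(())()()((((()))))"
Tracking depth:
  Position 0 '(': depth becomes 1
  Position 1 '(': depth becomes 2
  Position 2 ')': depth becomes 1
  Position 3 ')': depth becomes 0
  Position 4 '(': depth becomes 1
  Position 5 ')': depth becomes 0
  Position 6 '(': depth becomes 1
  Position 7 ')': depth becomes 0
  Position 8 '(': depth becomes 1
  Position 9 '(': depth becomes 2
  Position 10 '(': depth becomes 3
  Position 11 '(': depth becomes 4
  Position 12 '(': depth becomes 5
  Position 13 ')': depth becomes 4
  Position 14 ')': depth becomes 3
  Position 15 ')': depth becomes 2
  Position 16 ')': depth becomes 1
  Position 17 ')': depth becomes 0
Maximum depth reached: 5

5


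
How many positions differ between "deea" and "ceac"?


Comparing "deea" and "ceac" position by position:
  Position 0: 'd' vs 'c' => DIFFER
  Position 1: 'e' vs 'e' => same
  Position 2: 'e' vs 'a' => DIFFER
  Position 3: 'a' vs 'c' => DIFFER
Positions that differ: 3

3


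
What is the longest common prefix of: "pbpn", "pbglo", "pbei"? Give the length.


Words: pbpn, pbglo, pbei
  Position 0: all 'p' => match
  Position 1: all 'b' => match
  Position 2: ('p', 'g', 'e') => mismatch, stop
LCP = "pb" (length 2)

2


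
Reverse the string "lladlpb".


Input: lladlpb
Reading characters right to left:
  Position 6: 'b'
  Position 5: 'p'
  Position 4: 'l'
  Position 3: 'd'
  Position 2: 'a'
  Position 1: 'l'
  Position 0: 'l'
Reversed: bpldall

bpldall


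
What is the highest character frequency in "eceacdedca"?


Input: eceacdedca
Character counts:
  'a': 2
  'c': 3
  'd': 2
  'e': 3
Maximum frequency: 3

3


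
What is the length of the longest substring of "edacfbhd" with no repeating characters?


Input: "edacfbhd"
Sliding window (track last position of each char):
  Position 0 ('e'): window [0,0] length 1 -- new best
  Position 1 ('d'): window [0,1] length 2 -- new best
  Position 2 ('a'): window [0,2] length 3 -- new best
  Position 3 ('c'): window [0,3] length 4 -- new best
  Position 4 ('f'): window [0,4] length 5 -- new best
  Position 5 ('b'): window [0,5] length 6 -- new best
  Position 6 ('h'): window [0,6] length 7 -- new best
  Position 7 ('d'): repeat (last at 1), move window start to 2
  Position 7 ('d'): window [2,7] length 6
Longest substring with no repeats: "edacfbh" with length 7

7


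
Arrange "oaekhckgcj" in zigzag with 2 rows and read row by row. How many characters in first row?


Zigzag "oaekhckgcj" into 2 rows:
Placing characters:
  'o' => row 0
  'a' => row 1
  'e' => row 0
  'k' => row 1
  'h' => row 0
  'c' => row 1
  'k' => row 0
  'g' => row 1
  'c' => row 0
  'j' => row 1
Rows:
  Row 0: "oehkc"
  Row 1: "akcgj"
First row length: 5

5


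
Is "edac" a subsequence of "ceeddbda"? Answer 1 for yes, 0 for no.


Check if "edac" is a subsequence of "ceeddbda"
Greedy scan:
  Position 0 ('c'): no match needed
  Position 1 ('e'): matches sub[0] = 'e'
  Position 2 ('e'): no match needed
  Position 3 ('d'): matches sub[1] = 'd'
  Position 4 ('d'): no match needed
  Position 5 ('b'): no match needed
  Position 6 ('d'): no match needed
  Position 7 ('a'): matches sub[2] = 'a'
Only matched 3/4 characters => not a subsequence

0


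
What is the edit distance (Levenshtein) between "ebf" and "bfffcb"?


Computing edit distance: "ebf" -> "bfffcb"
DP table:
           b    f    f    f    c    b
      0    1    2    3    4    5    6
  e   1    1    2    3    4    5    6
  b   2    1    2    3    4    5    5
  f   3    2    1    2    3    4    5
Edit distance = dp[3][6] = 5

5


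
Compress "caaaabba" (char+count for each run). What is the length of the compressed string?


Input: caaaabba
Runs:
  'c' x 1 => "c1"
  'a' x 4 => "a4"
  'b' x 2 => "b2"
  'a' x 1 => "a1"
Compressed: "c1a4b2a1"
Compressed length: 8

8


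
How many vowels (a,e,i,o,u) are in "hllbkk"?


Input: hllbkk
Checking each character:
  'h' at position 0: consonant
  'l' at position 1: consonant
  'l' at position 2: consonant
  'b' at position 3: consonant
  'k' at position 4: consonant
  'k' at position 5: consonant
Total vowels: 0

0


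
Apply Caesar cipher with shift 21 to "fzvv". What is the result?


Caesar cipher: shift "fzvv" by 21
  'f' (pos 5) + 21 = pos 0 = 'a'
  'z' (pos 25) + 21 = pos 20 = 'u'
  'v' (pos 21) + 21 = pos 16 = 'q'
  'v' (pos 21) + 21 = pos 16 = 'q'
Result: auqq

auqq


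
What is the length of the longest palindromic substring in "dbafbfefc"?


Input: "dbafbfefc"
Checking substrings for palindromes:
  [3:6] "fbf" (len 3) => palindrome
  [5:8] "fef" (len 3) => palindrome
Longest palindromic substring: "fbf" with length 3

3


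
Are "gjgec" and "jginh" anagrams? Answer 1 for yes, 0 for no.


Strings: "gjgec", "jginh"
Sorted first:  ceggj
Sorted second: ghijn
Differ at position 0: 'c' vs 'g' => not anagrams

0


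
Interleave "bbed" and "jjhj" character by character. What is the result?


Interleaving "bbed" and "jjhj":
  Position 0: 'b' from first, 'j' from second => "bj"
  Position 1: 'b' from first, 'j' from second => "bj"
  Position 2: 'e' from first, 'h' from second => "eh"
  Position 3: 'd' from first, 'j' from second => "dj"
Result: bjbjehdj

bjbjehdj


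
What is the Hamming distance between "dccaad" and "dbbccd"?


Comparing "dccaad" and "dbbccd" position by position:
  Position 0: 'd' vs 'd' => same
  Position 1: 'c' vs 'b' => differ
  Position 2: 'c' vs 'b' => differ
  Position 3: 'a' vs 'c' => differ
  Position 4: 'a' vs 'c' => differ
  Position 5: 'd' vs 'd' => same
Total differences (Hamming distance): 4

4


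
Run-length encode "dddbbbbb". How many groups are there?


Input: dddbbbbb
Scanning for consecutive runs:
  Group 1: 'd' x 3 (positions 0-2)
  Group 2: 'b' x 5 (positions 3-7)
Total groups: 2

2


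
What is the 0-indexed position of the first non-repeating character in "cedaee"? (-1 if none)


Input: cedaee
Character frequencies:
  'a': 1
  'c': 1
  'd': 1
  'e': 3
Scanning left to right for freq == 1:
  Position 0 ('c'): unique! => answer = 0

0


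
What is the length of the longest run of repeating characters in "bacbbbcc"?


Input: "bacbbbcc"
Scanning for longest run:
  Position 1 ('a'): new char, reset run to 1
  Position 2 ('c'): new char, reset run to 1
  Position 3 ('b'): new char, reset run to 1
  Position 4 ('b'): continues run of 'b', length=2
  Position 5 ('b'): continues run of 'b', length=3
  Position 6 ('c'): new char, reset run to 1
  Position 7 ('c'): continues run of 'c', length=2
Longest run: 'b' with length 3

3


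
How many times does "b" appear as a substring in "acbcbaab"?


Searching for "b" in "acbcbaab"
Scanning each position:
  Position 0: "a" => no
  Position 1: "c" => no
  Position 2: "b" => MATCH
  Position 3: "c" => no
  Position 4: "b" => MATCH
  Position 5: "a" => no
  Position 6: "a" => no
  Position 7: "b" => MATCH
Total occurrences: 3

3


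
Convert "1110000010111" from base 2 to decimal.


Input: "1110000010111" in base 2
Positional expansion:
  Digit '1' (value 1) x 2^12 = 4096
  Digit '1' (value 1) x 2^11 = 2048
  Digit '1' (value 1) x 2^10 = 1024
  Digit '0' (value 0) x 2^9 = 0
  Digit '0' (value 0) x 2^8 = 0
  Digit '0' (value 0) x 2^7 = 0
  Digit '0' (value 0) x 2^6 = 0
  Digit '0' (value 0) x 2^5 = 0
  Digit '1' (value 1) x 2^4 = 16
  Digit '0' (value 0) x 2^3 = 0
  Digit '1' (value 1) x 2^2 = 4
  Digit '1' (value 1) x 2^1 = 2
  Digit '1' (value 1) x 2^0 = 1
Sum = 7191

7191


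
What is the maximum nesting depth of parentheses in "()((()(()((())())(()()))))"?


Input: "()((()(()((())())(()()))))"
Tracking depth:
  Position 0 '(': depth becomes 1
  Position 1 ')': depth becomes 0
  Position 2 '(': depth becomes 1
  Position 3 '(': depth becomes 2
  Position 4 '(': depth becomes 3
  Position 5 ')': depth becomes 2
  Position 6 '(': depth becomes 3
  Position 7 '(': depth becomes 4
  Position 8 ')': depth becomes 3
  Position 9 '(': depth becomes 4
  Position 10 '(': depth becomes 5
  Position 11 '(': depth becomes 6
  Position 12 ')': depth becomes 5
  Position 13 ')': depth becomes 4
  Position 14 '(': depth becomes 5
  Position 15 ')': depth becomes 4
  Position 16 ')': depth becomes 3
  Position 17 '(': depth becomes 4
  Position 18 '(': depth becomes 5
  Position 19 ')': depth becomes 4
  Position 20 '(': depth becomes 5
  Position 21 ')': depth becomes 4
  Position 22 ')': depth becomes 3
  Position 23 ')': depth becomes 2
  Position 24 ')': depth becomes 1
  Position 25 ')': depth becomes 0
Maximum depth reached: 6

6


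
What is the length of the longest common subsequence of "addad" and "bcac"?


LCS of "addad" and "bcac"
DP table:
           b    c    a    c
      0    0    0    0    0
  a   0    0    0    1    1
  d   0    0    0    1    1
  d   0    0    0    1    1
  a   0    0    0    1    1
  d   0    0    0    1    1
LCS length = dp[5][4] = 1

1


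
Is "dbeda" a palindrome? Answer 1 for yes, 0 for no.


Input: dbeda
Reversed: adebd
  Compare pos 0 ('d') with pos 4 ('a'): MISMATCH
  Compare pos 1 ('b') with pos 3 ('d'): MISMATCH
Result: not a palindrome

0


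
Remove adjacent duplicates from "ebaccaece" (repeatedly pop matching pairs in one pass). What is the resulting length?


Input: ebaccaece
Stack-based adjacent duplicate removal:
  Read 'e': push. Stack: e
  Read 'b': push. Stack: eb
  Read 'a': push. Stack: eba
  Read 'c': push. Stack: ebac
  Read 'c': matches stack top 'c' => pop. Stack: eba
  Read 'a': matches stack top 'a' => pop. Stack: eb
  Read 'e': push. Stack: ebe
  Read 'c': push. Stack: ebec
  Read 'e': push. Stack: ebece
Final stack: "ebece" (length 5)

5


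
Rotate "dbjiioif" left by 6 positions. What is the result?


Input: "dbjiioif", rotate left by 6
First 6 characters: "dbjiio"
Remaining characters: "if"
Concatenate remaining + first: "if" + "dbjiio" = "ifdbjiio"

ifdbjiio


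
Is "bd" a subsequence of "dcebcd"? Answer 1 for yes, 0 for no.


Check if "bd" is a subsequence of "dcebcd"
Greedy scan:
  Position 0 ('d'): no match needed
  Position 1 ('c'): no match needed
  Position 2 ('e'): no match needed
  Position 3 ('b'): matches sub[0] = 'b'
  Position 4 ('c'): no match needed
  Position 5 ('d'): matches sub[1] = 'd'
All 2 characters matched => is a subsequence

1


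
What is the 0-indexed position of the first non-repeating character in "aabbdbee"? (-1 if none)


Input: aabbdbee
Character frequencies:
  'a': 2
  'b': 3
  'd': 1
  'e': 2
Scanning left to right for freq == 1:
  Position 0 ('a'): freq=2, skip
  Position 1 ('a'): freq=2, skip
  Position 2 ('b'): freq=3, skip
  Position 3 ('b'): freq=3, skip
  Position 4 ('d'): unique! => answer = 4

4


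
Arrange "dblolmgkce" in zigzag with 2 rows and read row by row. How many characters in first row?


Zigzag "dblolmgkce" into 2 rows:
Placing characters:
  'd' => row 0
  'b' => row 1
  'l' => row 0
  'o' => row 1
  'l' => row 0
  'm' => row 1
  'g' => row 0
  'k' => row 1
  'c' => row 0
  'e' => row 1
Rows:
  Row 0: "dllgc"
  Row 1: "bomke"
First row length: 5

5


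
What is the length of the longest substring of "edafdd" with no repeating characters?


Input: "edafdd"
Sliding window (track last position of each char):
  Position 0 ('e'): window [0,0] length 1 -- new best
  Position 1 ('d'): window [0,1] length 2 -- new best
  Position 2 ('a'): window [0,2] length 3 -- new best
  Position 3 ('f'): window [0,3] length 4 -- new best
  Position 4 ('d'): repeat (last at 1), move window start to 2
  Position 4 ('d'): window [2,4] length 3
  Position 5 ('d'): repeat (last at 4), move window start to 5
  Position 5 ('d'): window [5,5] length 1
Longest substring with no repeats: "edaf" with length 4

4


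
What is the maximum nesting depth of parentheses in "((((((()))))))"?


Input: "((((((()))))))"
Tracking depth:
  Position 0 '(': depth becomes 1
  Position 1 '(': depth becomes 2
  Position 2 '(': depth becomes 3
  Position 3 '(': depth becomes 4
  Position 4 '(': depth becomes 5
  Position 5 '(': depth becomes 6
  Position 6 '(': depth becomes 7
  Position 7 ')': depth becomes 6
  Position 8 ')': depth becomes 5
  Position 9 ')': depth becomes 4
  Position 10 ')': depth becomes 3
  Position 11 ')': depth becomes 2
  Position 12 ')': depth becomes 1
  Position 13 ')': depth becomes 0
Maximum depth reached: 7

7


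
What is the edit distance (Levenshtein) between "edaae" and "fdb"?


Computing edit distance: "edaae" -> "fdb"
DP table:
           f    d    b
      0    1    2    3
  e   1    1    2    3
  d   2    2    1    2
  a   3    3    2    2
  a   4    4    3    3
  e   5    5    4    4
Edit distance = dp[5][3] = 4

4


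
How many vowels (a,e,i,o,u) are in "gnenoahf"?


Input: gnenoahf
Checking each character:
  'g' at position 0: consonant
  'n' at position 1: consonant
  'e' at position 2: vowel (running total: 1)
  'n' at position 3: consonant
  'o' at position 4: vowel (running total: 2)
  'a' at position 5: vowel (running total: 3)
  'h' at position 6: consonant
  'f' at position 7: consonant
Total vowels: 3

3


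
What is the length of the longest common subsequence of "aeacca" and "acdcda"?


LCS of "aeacca" and "acdcda"
DP table:
           a    c    d    c    d    a
      0    0    0    0    0    0    0
  a   0    1    1    1    1    1    1
  e   0    1    1    1    1    1    1
  a   0    1    1    1    1    1    2
  c   0    1    2    2    2    2    2
  c   0    1    2    2    3    3    3
  a   0    1    2    2    3    3    4
LCS length = dp[6][6] = 4

4


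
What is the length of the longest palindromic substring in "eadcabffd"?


Input: "eadcabffd"
Checking substrings for palindromes:
  [6:8] "ff" (len 2) => palindrome
Longest palindromic substring: "ff" with length 2

2


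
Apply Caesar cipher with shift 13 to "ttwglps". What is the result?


Caesar cipher: shift "ttwglps" by 13
  't' (pos 19) + 13 = pos 6 = 'g'
  't' (pos 19) + 13 = pos 6 = 'g'
  'w' (pos 22) + 13 = pos 9 = 'j'
  'g' (pos 6) + 13 = pos 19 = 't'
  'l' (pos 11) + 13 = pos 24 = 'y'
  'p' (pos 15) + 13 = pos 2 = 'c'
  's' (pos 18) + 13 = pos 5 = 'f'
Result: ggjtycf

ggjtycf


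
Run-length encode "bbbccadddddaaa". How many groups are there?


Input: bbbccadddddaaa
Scanning for consecutive runs:
  Group 1: 'b' x 3 (positions 0-2)
  Group 2: 'c' x 2 (positions 3-4)
  Group 3: 'a' x 1 (positions 5-5)
  Group 4: 'd' x 5 (positions 6-10)
  Group 5: 'a' x 3 (positions 11-13)
Total groups: 5

5


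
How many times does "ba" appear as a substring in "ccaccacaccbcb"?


Searching for "ba" in "ccaccacaccbcb"
Scanning each position:
  Position 0: "cc" => no
  Position 1: "ca" => no
  Position 2: "ac" => no
  Position 3: "cc" => no
  Position 4: "ca" => no
  Position 5: "ac" => no
  Position 6: "ca" => no
  Position 7: "ac" => no
  Position 8: "cc" => no
  Position 9: "cb" => no
  Position 10: "bc" => no
  Position 11: "cb" => no
Total occurrences: 0

0


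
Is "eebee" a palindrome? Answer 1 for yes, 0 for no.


Input: eebee
Reversed: eebee
  Compare pos 0 ('e') with pos 4 ('e'): match
  Compare pos 1 ('e') with pos 3 ('e'): match
Result: palindrome

1


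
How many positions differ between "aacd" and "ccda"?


Comparing "aacd" and "ccda" position by position:
  Position 0: 'a' vs 'c' => DIFFER
  Position 1: 'a' vs 'c' => DIFFER
  Position 2: 'c' vs 'd' => DIFFER
  Position 3: 'd' vs 'a' => DIFFER
Positions that differ: 4

4


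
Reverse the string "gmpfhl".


Input: gmpfhl
Reading characters right to left:
  Position 5: 'l'
  Position 4: 'h'
  Position 3: 'f'
  Position 2: 'p'
  Position 1: 'm'
  Position 0: 'g'
Reversed: lhfpmg

lhfpmg


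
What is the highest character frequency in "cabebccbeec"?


Input: cabebccbeec
Character counts:
  'a': 1
  'b': 3
  'c': 4
  'e': 3
Maximum frequency: 4

4


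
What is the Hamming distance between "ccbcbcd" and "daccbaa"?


Comparing "ccbcbcd" and "daccbaa" position by position:
  Position 0: 'c' vs 'd' => differ
  Position 1: 'c' vs 'a' => differ
  Position 2: 'b' vs 'c' => differ
  Position 3: 'c' vs 'c' => same
  Position 4: 'b' vs 'b' => same
  Position 5: 'c' vs 'a' => differ
  Position 6: 'd' vs 'a' => differ
Total differences (Hamming distance): 5

5


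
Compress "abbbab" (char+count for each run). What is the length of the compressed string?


Input: abbbab
Runs:
  'a' x 1 => "a1"
  'b' x 3 => "b3"
  'a' x 1 => "a1"
  'b' x 1 => "b1"
Compressed: "a1b3a1b1"
Compressed length: 8

8


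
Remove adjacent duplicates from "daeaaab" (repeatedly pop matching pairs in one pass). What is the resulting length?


Input: daeaaab
Stack-based adjacent duplicate removal:
  Read 'd': push. Stack: d
  Read 'a': push. Stack: da
  Read 'e': push. Stack: dae
  Read 'a': push. Stack: daea
  Read 'a': matches stack top 'a' => pop. Stack: dae
  Read 'a': push. Stack: daea
  Read 'b': push. Stack: daeab
Final stack: "daeab" (length 5)

5


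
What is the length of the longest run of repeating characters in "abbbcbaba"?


Input: "abbbcbaba"
Scanning for longest run:
  Position 1 ('b'): new char, reset run to 1
  Position 2 ('b'): continues run of 'b', length=2
  Position 3 ('b'): continues run of 'b', length=3
  Position 4 ('c'): new char, reset run to 1
  Position 5 ('b'): new char, reset run to 1
  Position 6 ('a'): new char, reset run to 1
  Position 7 ('b'): new char, reset run to 1
  Position 8 ('a'): new char, reset run to 1
Longest run: 'b' with length 3

3


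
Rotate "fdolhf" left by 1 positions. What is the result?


Input: "fdolhf", rotate left by 1
First 1 characters: "f"
Remaining characters: "dolhf"
Concatenate remaining + first: "dolhf" + "f" = "dolhff"

dolhff


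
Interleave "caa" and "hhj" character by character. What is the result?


Interleaving "caa" and "hhj":
  Position 0: 'c' from first, 'h' from second => "ch"
  Position 1: 'a' from first, 'h' from second => "ah"
  Position 2: 'a' from first, 'j' from second => "aj"
Result: chahaj

chahaj


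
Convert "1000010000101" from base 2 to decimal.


Input: "1000010000101" in base 2
Positional expansion:
  Digit '1' (value 1) x 2^12 = 4096
  Digit '0' (value 0) x 2^11 = 0
  Digit '0' (value 0) x 2^10 = 0
  Digit '0' (value 0) x 2^9 = 0
  Digit '0' (value 0) x 2^8 = 0
  Digit '1' (value 1) x 2^7 = 128
  Digit '0' (value 0) x 2^6 = 0
  Digit '0' (value 0) x 2^5 = 0
  Digit '0' (value 0) x 2^4 = 0
  Digit '0' (value 0) x 2^3 = 0
  Digit '1' (value 1) x 2^2 = 4
  Digit '0' (value 0) x 2^1 = 0
  Digit '1' (value 1) x 2^0 = 1
Sum = 4229

4229


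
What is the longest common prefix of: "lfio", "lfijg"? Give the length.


Words: lfio, lfijg
  Position 0: all 'l' => match
  Position 1: all 'f' => match
  Position 2: all 'i' => match
  Position 3: ('o', 'j') => mismatch, stop
LCP = "lfi" (length 3)

3


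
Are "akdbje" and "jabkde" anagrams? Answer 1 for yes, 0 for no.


Strings: "akdbje", "jabkde"
Sorted first:  abdejk
Sorted second: abdejk
Sorted forms match => anagrams

1


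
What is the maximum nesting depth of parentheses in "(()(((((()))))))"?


Input: "(()(((((()))))))"
Tracking depth:
  Position 0 '(': depth becomes 1
  Position 1 '(': depth becomes 2
  Position 2 ')': depth becomes 1
  Position 3 '(': depth becomes 2
  Position 4 '(': depth becomes 3
  Position 5 '(': depth becomes 4
  Position 6 '(': depth becomes 5
  Position 7 '(': depth becomes 6
  Position 8 '(': depth becomes 7
  Position 9 ')': depth becomes 6
  Position 10 ')': depth becomes 5
  Position 11 ')': depth becomes 4
  Position 12 ')': depth becomes 3
  Position 13 ')': depth becomes 2
  Position 14 ')': depth becomes 1
  Position 15 ')': depth becomes 0
Maximum depth reached: 7

7


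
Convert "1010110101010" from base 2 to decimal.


Input: "1010110101010" in base 2
Positional expansion:
  Digit '1' (value 1) x 2^12 = 4096
  Digit '0' (value 0) x 2^11 = 0
  Digit '1' (value 1) x 2^10 = 1024
  Digit '0' (value 0) x 2^9 = 0
  Digit '1' (value 1) x 2^8 = 256
  Digit '1' (value 1) x 2^7 = 128
  Digit '0' (value 0) x 2^6 = 0
  Digit '1' (value 1) x 2^5 = 32
  Digit '0' (value 0) x 2^4 = 0
  Digit '1' (value 1) x 2^3 = 8
  Digit '0' (value 0) x 2^2 = 0
  Digit '1' (value 1) x 2^1 = 2
  Digit '0' (value 0) x 2^0 = 0
Sum = 5546

5546


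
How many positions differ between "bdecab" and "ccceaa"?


Comparing "bdecab" and "ccceaa" position by position:
  Position 0: 'b' vs 'c' => DIFFER
  Position 1: 'd' vs 'c' => DIFFER
  Position 2: 'e' vs 'c' => DIFFER
  Position 3: 'c' vs 'e' => DIFFER
  Position 4: 'a' vs 'a' => same
  Position 5: 'b' vs 'a' => DIFFER
Positions that differ: 5

5


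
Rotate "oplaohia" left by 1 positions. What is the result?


Input: "oplaohia", rotate left by 1
First 1 characters: "o"
Remaining characters: "plaohia"
Concatenate remaining + first: "plaohia" + "o" = "plaohiao"

plaohiao


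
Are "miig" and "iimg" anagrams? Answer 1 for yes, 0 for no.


Strings: "miig", "iimg"
Sorted first:  giim
Sorted second: giim
Sorted forms match => anagrams

1


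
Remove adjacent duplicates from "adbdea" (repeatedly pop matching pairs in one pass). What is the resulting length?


Input: adbdea
Stack-based adjacent duplicate removal:
  Read 'a': push. Stack: a
  Read 'd': push. Stack: ad
  Read 'b': push. Stack: adb
  Read 'd': push. Stack: adbd
  Read 'e': push. Stack: adbde
  Read 'a': push. Stack: adbdea
Final stack: "adbdea" (length 6)

6


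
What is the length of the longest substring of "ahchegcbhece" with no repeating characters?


Input: "ahchegcbhece"
Sliding window (track last position of each char):
  Position 0 ('a'): window [0,0] length 1 -- new best
  Position 1 ('h'): window [0,1] length 2 -- new best
  Position 2 ('c'): window [0,2] length 3 -- new best
  Position 3 ('h'): repeat (last at 1), move window start to 2
  Position 3 ('h'): window [2,3] length 2
  Position 4 ('e'): window [2,4] length 3
  Position 5 ('g'): window [2,5] length 4 -- new best
  Position 6 ('c'): repeat (last at 2), move window start to 3
  Position 6 ('c'): window [3,6] length 4
  Position 7 ('b'): window [3,7] length 5 -- new best
  Position 8 ('h'): repeat (last at 3), move window start to 4
  Position 8 ('h'): window [4,8] length 5
  Position 9 ('e'): repeat (last at 4), move window start to 5
  Position 9 ('e'): window [5,9] length 5
  Position 10 ('c'): repeat (last at 6), move window start to 7
  Position 10 ('c'): window [7,10] length 4
  Position 11 ('e'): repeat (last at 9), move window start to 10
  Position 11 ('e'): window [10,11] length 2
Longest substring with no repeats: "hegcb" with length 5

5


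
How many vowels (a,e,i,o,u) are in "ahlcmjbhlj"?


Input: ahlcmjbhlj
Checking each character:
  'a' at position 0: vowel (running total: 1)
  'h' at position 1: consonant
  'l' at position 2: consonant
  'c' at position 3: consonant
  'm' at position 4: consonant
  'j' at position 5: consonant
  'b' at position 6: consonant
  'h' at position 7: consonant
  'l' at position 8: consonant
  'j' at position 9: consonant
Total vowels: 1

1


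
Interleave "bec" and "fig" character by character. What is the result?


Interleaving "bec" and "fig":
  Position 0: 'b' from first, 'f' from second => "bf"
  Position 1: 'e' from first, 'i' from second => "ei"
  Position 2: 'c' from first, 'g' from second => "cg"
Result: bfeicg

bfeicg


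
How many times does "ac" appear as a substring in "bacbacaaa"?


Searching for "ac" in "bacbacaaa"
Scanning each position:
  Position 0: "ba" => no
  Position 1: "ac" => MATCH
  Position 2: "cb" => no
  Position 3: "ba" => no
  Position 4: "ac" => MATCH
  Position 5: "ca" => no
  Position 6: "aa" => no
  Position 7: "aa" => no
Total occurrences: 2

2


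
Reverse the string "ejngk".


Input: ejngk
Reading characters right to left:
  Position 4: 'k'
  Position 3: 'g'
  Position 2: 'n'
  Position 1: 'j'
  Position 0: 'e'
Reversed: kgnje

kgnje


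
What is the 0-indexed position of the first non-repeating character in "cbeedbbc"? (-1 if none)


Input: cbeedbbc
Character frequencies:
  'b': 3
  'c': 2
  'd': 1
  'e': 2
Scanning left to right for freq == 1:
  Position 0 ('c'): freq=2, skip
  Position 1 ('b'): freq=3, skip
  Position 2 ('e'): freq=2, skip
  Position 3 ('e'): freq=2, skip
  Position 4 ('d'): unique! => answer = 4

4


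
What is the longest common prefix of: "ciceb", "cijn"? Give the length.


Words: ciceb, cijn
  Position 0: all 'c' => match
  Position 1: all 'i' => match
  Position 2: ('c', 'j') => mismatch, stop
LCP = "ci" (length 2)

2


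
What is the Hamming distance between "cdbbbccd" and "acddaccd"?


Comparing "cdbbbccd" and "acddaccd" position by position:
  Position 0: 'c' vs 'a' => differ
  Position 1: 'd' vs 'c' => differ
  Position 2: 'b' vs 'd' => differ
  Position 3: 'b' vs 'd' => differ
  Position 4: 'b' vs 'a' => differ
  Position 5: 'c' vs 'c' => same
  Position 6: 'c' vs 'c' => same
  Position 7: 'd' vs 'd' => same
Total differences (Hamming distance): 5

5


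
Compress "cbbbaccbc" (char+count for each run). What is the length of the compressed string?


Input: cbbbaccbc
Runs:
  'c' x 1 => "c1"
  'b' x 3 => "b3"
  'a' x 1 => "a1"
  'c' x 2 => "c2"
  'b' x 1 => "b1"
  'c' x 1 => "c1"
Compressed: "c1b3a1c2b1c1"
Compressed length: 12

12


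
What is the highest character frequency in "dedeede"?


Input: dedeede
Character counts:
  'd': 3
  'e': 4
Maximum frequency: 4

4


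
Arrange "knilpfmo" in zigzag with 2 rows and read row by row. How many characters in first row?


Zigzag "knilpfmo" into 2 rows:
Placing characters:
  'k' => row 0
  'n' => row 1
  'i' => row 0
  'l' => row 1
  'p' => row 0
  'f' => row 1
  'm' => row 0
  'o' => row 1
Rows:
  Row 0: "kipm"
  Row 1: "nlfo"
First row length: 4

4


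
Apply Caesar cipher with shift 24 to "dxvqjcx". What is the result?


Caesar cipher: shift "dxvqjcx" by 24
  'd' (pos 3) + 24 = pos 1 = 'b'
  'x' (pos 23) + 24 = pos 21 = 'v'
  'v' (pos 21) + 24 = pos 19 = 't'
  'q' (pos 16) + 24 = pos 14 = 'o'
  'j' (pos 9) + 24 = pos 7 = 'h'
  'c' (pos 2) + 24 = pos 0 = 'a'
  'x' (pos 23) + 24 = pos 21 = 'v'
Result: bvtohav

bvtohav


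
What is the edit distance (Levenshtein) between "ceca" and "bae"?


Computing edit distance: "ceca" -> "bae"
DP table:
           b    a    e
      0    1    2    3
  c   1    1    2    3
  e   2    2    2    2
  c   3    3    3    3
  a   4    4    3    4
Edit distance = dp[4][3] = 4

4


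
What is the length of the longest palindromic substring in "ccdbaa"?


Input: "ccdbaa"
Checking substrings for palindromes:
  [0:2] "cc" (len 2) => palindrome
  [4:6] "aa" (len 2) => palindrome
Longest palindromic substring: "cc" with length 2

2


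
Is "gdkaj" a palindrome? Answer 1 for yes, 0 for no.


Input: gdkaj
Reversed: jakdg
  Compare pos 0 ('g') with pos 4 ('j'): MISMATCH
  Compare pos 1 ('d') with pos 3 ('a'): MISMATCH
Result: not a palindrome

0


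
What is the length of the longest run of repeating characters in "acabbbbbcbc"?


Input: "acabbbbbcbc"
Scanning for longest run:
  Position 1 ('c'): new char, reset run to 1
  Position 2 ('a'): new char, reset run to 1
  Position 3 ('b'): new char, reset run to 1
  Position 4 ('b'): continues run of 'b', length=2
  Position 5 ('b'): continues run of 'b', length=3
  Position 6 ('b'): continues run of 'b', length=4
  Position 7 ('b'): continues run of 'b', length=5
  Position 8 ('c'): new char, reset run to 1
  Position 9 ('b'): new char, reset run to 1
  Position 10 ('c'): new char, reset run to 1
Longest run: 'b' with length 5

5


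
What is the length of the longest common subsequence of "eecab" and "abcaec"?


LCS of "eecab" and "abcaec"
DP table:
           a    b    c    a    e    c
      0    0    0    0    0    0    0
  e   0    0    0    0    0    1    1
  e   0    0    0    0    0    1    1
  c   0    0    0    1    1    1    2
  a   0    1    1    1    2    2    2
  b   0    1    2    2    2    2    2
LCS length = dp[5][6] = 2

2


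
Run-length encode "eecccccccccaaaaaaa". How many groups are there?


Input: eecccccccccaaaaaaa
Scanning for consecutive runs:
  Group 1: 'e' x 2 (positions 0-1)
  Group 2: 'c' x 9 (positions 2-10)
  Group 3: 'a' x 7 (positions 11-17)
Total groups: 3

3


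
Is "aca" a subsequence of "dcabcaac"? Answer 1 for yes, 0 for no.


Check if "aca" is a subsequence of "dcabcaac"
Greedy scan:
  Position 0 ('d'): no match needed
  Position 1 ('c'): no match needed
  Position 2 ('a'): matches sub[0] = 'a'
  Position 3 ('b'): no match needed
  Position 4 ('c'): matches sub[1] = 'c'
  Position 5 ('a'): matches sub[2] = 'a'
  Position 6 ('a'): no match needed
  Position 7 ('c'): no match needed
All 3 characters matched => is a subsequence

1


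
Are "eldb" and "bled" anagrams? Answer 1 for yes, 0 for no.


Strings: "eldb", "bled"
Sorted first:  bdel
Sorted second: bdel
Sorted forms match => anagrams

1


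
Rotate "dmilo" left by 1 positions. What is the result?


Input: "dmilo", rotate left by 1
First 1 characters: "d"
Remaining characters: "milo"
Concatenate remaining + first: "milo" + "d" = "milod"

milod


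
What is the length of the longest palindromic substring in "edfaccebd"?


Input: "edfaccebd"
Checking substrings for palindromes:
  [4:6] "cc" (len 2) => palindrome
Longest palindromic substring: "cc" with length 2

2


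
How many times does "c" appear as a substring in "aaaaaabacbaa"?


Searching for "c" in "aaaaaabacbaa"
Scanning each position:
  Position 0: "a" => no
  Position 1: "a" => no
  Position 2: "a" => no
  Position 3: "a" => no
  Position 4: "a" => no
  Position 5: "a" => no
  Position 6: "b" => no
  Position 7: "a" => no
  Position 8: "c" => MATCH
  Position 9: "b" => no
  Position 10: "a" => no
  Position 11: "a" => no
Total occurrences: 1

1


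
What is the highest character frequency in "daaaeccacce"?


Input: daaaeccacce
Character counts:
  'a': 4
  'c': 4
  'd': 1
  'e': 2
Maximum frequency: 4

4


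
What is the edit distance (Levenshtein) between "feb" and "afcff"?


Computing edit distance: "feb" -> "afcff"
DP table:
           a    f    c    f    f
      0    1    2    3    4    5
  f   1    1    1    2    3    4
  e   2    2    2    2    3    4
  b   3    3    3    3    3    4
Edit distance = dp[3][5] = 4

4


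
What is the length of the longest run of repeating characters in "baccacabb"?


Input: "baccacabb"
Scanning for longest run:
  Position 1 ('a'): new char, reset run to 1
  Position 2 ('c'): new char, reset run to 1
  Position 3 ('c'): continues run of 'c', length=2
  Position 4 ('a'): new char, reset run to 1
  Position 5 ('c'): new char, reset run to 1
  Position 6 ('a'): new char, reset run to 1
  Position 7 ('b'): new char, reset run to 1
  Position 8 ('b'): continues run of 'b', length=2
Longest run: 'c' with length 2

2


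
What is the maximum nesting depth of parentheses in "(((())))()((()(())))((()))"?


Input: "(((())))()((()(())))((()))"
Tracking depth:
  Position 0 '(': depth becomes 1
  Position 1 '(': depth becomes 2
  Position 2 '(': depth becomes 3
  Position 3 '(': depth becomes 4
  Position 4 ')': depth becomes 3
  Position 5 ')': depth becomes 2
  Position 6 ')': depth becomes 1
  Position 7 ')': depth becomes 0
  Position 8 '(': depth becomes 1
  Position 9 ')': depth becomes 0
  Position 10 '(': depth becomes 1
  Position 11 '(': depth becomes 2
  Position 12 '(': depth becomes 3
  Position 13 ')': depth becomes 2
  Position 14 '(': depth becomes 3
  Position 15 '(': depth becomes 4
  Position 16 ')': depth becomes 3
  Position 17 ')': depth becomes 2
  Position 18 ')': depth becomes 1
  Position 19 ')': depth becomes 0
  Position 20 '(': depth becomes 1
  Position 21 '(': depth becomes 2
  Position 22 '(': depth becomes 3
  Position 23 ')': depth becomes 2
  Position 24 ')': depth becomes 1
  Position 25 ')': depth becomes 0
Maximum depth reached: 4

4


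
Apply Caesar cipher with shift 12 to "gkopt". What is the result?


Caesar cipher: shift "gkopt" by 12
  'g' (pos 6) + 12 = pos 18 = 's'
  'k' (pos 10) + 12 = pos 22 = 'w'
  'o' (pos 14) + 12 = pos 0 = 'a'
  'p' (pos 15) + 12 = pos 1 = 'b'
  't' (pos 19) + 12 = pos 5 = 'f'
Result: swabf

swabf


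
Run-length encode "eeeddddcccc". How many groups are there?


Input: eeeddddcccc
Scanning for consecutive runs:
  Group 1: 'e' x 3 (positions 0-2)
  Group 2: 'd' x 4 (positions 3-6)
  Group 3: 'c' x 4 (positions 7-10)
Total groups: 3

3


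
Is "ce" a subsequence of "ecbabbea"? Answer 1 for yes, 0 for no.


Check if "ce" is a subsequence of "ecbabbea"
Greedy scan:
  Position 0 ('e'): no match needed
  Position 1 ('c'): matches sub[0] = 'c'
  Position 2 ('b'): no match needed
  Position 3 ('a'): no match needed
  Position 4 ('b'): no match needed
  Position 5 ('b'): no match needed
  Position 6 ('e'): matches sub[1] = 'e'
  Position 7 ('a'): no match needed
All 2 characters matched => is a subsequence

1


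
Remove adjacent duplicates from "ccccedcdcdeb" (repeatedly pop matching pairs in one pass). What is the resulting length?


Input: ccccedcdcdeb
Stack-based adjacent duplicate removal:
  Read 'c': push. Stack: c
  Read 'c': matches stack top 'c' => pop. Stack: (empty)
  Read 'c': push. Stack: c
  Read 'c': matches stack top 'c' => pop. Stack: (empty)
  Read 'e': push. Stack: e
  Read 'd': push. Stack: ed
  Read 'c': push. Stack: edc
  Read 'd': push. Stack: edcd
  Read 'c': push. Stack: edcdc
  Read 'd': push. Stack: edcdcd
  Read 'e': push. Stack: edcdcde
  Read 'b': push. Stack: edcdcdeb
Final stack: "edcdcdeb" (length 8)

8


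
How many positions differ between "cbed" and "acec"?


Comparing "cbed" and "acec" position by position:
  Position 0: 'c' vs 'a' => DIFFER
  Position 1: 'b' vs 'c' => DIFFER
  Position 2: 'e' vs 'e' => same
  Position 3: 'd' vs 'c' => DIFFER
Positions that differ: 3

3


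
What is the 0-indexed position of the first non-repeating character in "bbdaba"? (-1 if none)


Input: bbdaba
Character frequencies:
  'a': 2
  'b': 3
  'd': 1
Scanning left to right for freq == 1:
  Position 0 ('b'): freq=3, skip
  Position 1 ('b'): freq=3, skip
  Position 2 ('d'): unique! => answer = 2

2


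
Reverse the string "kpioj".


Input: kpioj
Reading characters right to left:
  Position 4: 'j'
  Position 3: 'o'
  Position 2: 'i'
  Position 1: 'p'
  Position 0: 'k'
Reversed: joipk

joipk


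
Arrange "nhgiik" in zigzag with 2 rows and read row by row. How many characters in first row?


Zigzag "nhgiik" into 2 rows:
Placing characters:
  'n' => row 0
  'h' => row 1
  'g' => row 0
  'i' => row 1
  'i' => row 0
  'k' => row 1
Rows:
  Row 0: "ngi"
  Row 1: "hik"
First row length: 3

3


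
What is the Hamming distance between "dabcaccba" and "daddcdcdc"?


Comparing "dabcaccba" and "daddcdcdc" position by position:
  Position 0: 'd' vs 'd' => same
  Position 1: 'a' vs 'a' => same
  Position 2: 'b' vs 'd' => differ
  Position 3: 'c' vs 'd' => differ
  Position 4: 'a' vs 'c' => differ
  Position 5: 'c' vs 'd' => differ
  Position 6: 'c' vs 'c' => same
  Position 7: 'b' vs 'd' => differ
  Position 8: 'a' vs 'c' => differ
Total differences (Hamming distance): 6

6


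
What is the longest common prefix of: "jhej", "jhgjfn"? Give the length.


Words: jhej, jhgjfn
  Position 0: all 'j' => match
  Position 1: all 'h' => match
  Position 2: ('e', 'g') => mismatch, stop
LCP = "jh" (length 2)

2


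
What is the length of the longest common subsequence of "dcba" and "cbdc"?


LCS of "dcba" and "cbdc"
DP table:
           c    b    d    c
      0    0    0    0    0
  d   0    0    0    1    1
  c   0    1    1    1    2
  b   0    1    2    2    2
  a   0    1    2    2    2
LCS length = dp[4][4] = 2

2


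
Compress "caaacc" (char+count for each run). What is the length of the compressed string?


Input: caaacc
Runs:
  'c' x 1 => "c1"
  'a' x 3 => "a3"
  'c' x 2 => "c2"
Compressed: "c1a3c2"
Compressed length: 6

6


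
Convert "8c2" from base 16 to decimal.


Input: "8c2" in base 16
Positional expansion:
  Digit '8' (value 8) x 16^2 = 2048
  Digit 'c' (value 12) x 16^1 = 192
  Digit '2' (value 2) x 16^0 = 2
Sum = 2242

2242


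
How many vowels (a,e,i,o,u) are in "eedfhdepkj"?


Input: eedfhdepkj
Checking each character:
  'e' at position 0: vowel (running total: 1)
  'e' at position 1: vowel (running total: 2)
  'd' at position 2: consonant
  'f' at position 3: consonant
  'h' at position 4: consonant
  'd' at position 5: consonant
  'e' at position 6: vowel (running total: 3)
  'p' at position 7: consonant
  'k' at position 8: consonant
  'j' at position 9: consonant
Total vowels: 3

3
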